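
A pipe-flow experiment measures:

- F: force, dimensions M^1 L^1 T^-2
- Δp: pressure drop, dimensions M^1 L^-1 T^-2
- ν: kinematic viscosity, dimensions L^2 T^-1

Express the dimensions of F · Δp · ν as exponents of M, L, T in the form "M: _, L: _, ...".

Collect each base-dimension exponent across the product:
  M: (1) + (1) + (0) = 2
  L: (1) + (-1) + (2) = 2
  T: (-2) + (-2) + (-1) = -5
So the dimensions are [M² L² T⁻⁵].

M: 2, L: 2, T: -5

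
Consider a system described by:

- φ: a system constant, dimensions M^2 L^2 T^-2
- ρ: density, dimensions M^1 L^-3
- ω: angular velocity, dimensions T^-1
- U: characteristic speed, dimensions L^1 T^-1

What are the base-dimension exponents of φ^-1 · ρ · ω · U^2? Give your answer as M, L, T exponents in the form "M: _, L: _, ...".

M: -1, L: -3, T: -1

Collect each base-dimension exponent across the product:
  M: −(2) + (1) + (0) + 2·(0) = -1
  L: −(2) + (-3) + (0) + 2·(1) = -3
  T: −(-2) + (0) + (-1) + 2·(-1) = -1
So the dimensions are [M⁻¹ L⁻³ T⁻¹].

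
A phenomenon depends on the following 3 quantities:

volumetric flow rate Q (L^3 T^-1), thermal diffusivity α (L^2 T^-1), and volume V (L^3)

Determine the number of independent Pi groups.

1

There are 3 variables and 2 base dimensions (L, T).
The dimension matrix has rank 2.
Independent dimensionless groups: 3 − 2 = 1.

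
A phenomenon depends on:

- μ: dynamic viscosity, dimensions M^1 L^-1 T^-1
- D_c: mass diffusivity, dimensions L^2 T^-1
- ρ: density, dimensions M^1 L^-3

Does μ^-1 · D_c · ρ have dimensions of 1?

yes

Sum the exponent of each base dimension across the product:
  M: −[μ]_M + [D_c]_M + [ρ]_M = −(1) + (0) + (1) = 0
  L: −[μ]_L + [D_c]_L + [ρ]_L = −(-1) + (2) + (-3) = 0
  T: −[μ]_T + [D_c]_T + [ρ]_T = −(-1) + (-1) + (0) = 0
All base exponents vanish — dimensionless.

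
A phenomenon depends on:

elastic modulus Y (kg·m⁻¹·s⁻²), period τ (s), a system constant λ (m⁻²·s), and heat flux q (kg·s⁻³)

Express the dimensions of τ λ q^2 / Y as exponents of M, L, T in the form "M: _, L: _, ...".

M: 1, L: -1, T: -2

Collect each base-dimension exponent across the product:
  M: −(1) + (0) + (0) + 2·(1) = 1
  L: −(-1) + (0) + (-2) + 2·(0) = -1
  T: −(-2) + (1) + (1) + 2·(-3) = -2
So the dimensions are [M L⁻¹ T⁻²].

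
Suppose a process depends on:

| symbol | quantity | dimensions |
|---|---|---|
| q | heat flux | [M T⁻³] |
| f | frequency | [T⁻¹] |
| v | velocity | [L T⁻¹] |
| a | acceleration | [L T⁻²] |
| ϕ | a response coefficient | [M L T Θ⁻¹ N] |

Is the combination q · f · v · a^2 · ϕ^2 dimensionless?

no

Sum the exponent of each base dimension across the product:
  M: [q]_M + [f]_M + [v]_M + 2·[a]_M + 2·[ϕ]_M = (1) + (0) + (0) + 2·(0) + 2·(1) = 3
  L: [q]_L + [f]_L + [v]_L + 2·[a]_L + 2·[ϕ]_L = (0) + (0) + (1) + 2·(1) + 2·(1) = 5
  T: [q]_T + [f]_T + [v]_T + 2·[a]_T + 2·[ϕ]_T = (-3) + (-1) + (-1) + 2·(-2) + 2·(1) = -7
  Θ: [q]_Θ + [f]_Θ + [v]_Θ + 2·[a]_Θ + 2·[ϕ]_Θ = (0) + (0) + (0) + 2·(0) + 2·(-1) = -2
  N: [q]_N + [f]_N + [v]_N + 2·[a]_N + 2·[ϕ]_N = (0) + (0) + (0) + 2·(0) + 2·(1) = 2
Net dimensions [M³ L⁵ T⁻⁷ Θ⁻² N²] ≠ [1] — not dimensionless.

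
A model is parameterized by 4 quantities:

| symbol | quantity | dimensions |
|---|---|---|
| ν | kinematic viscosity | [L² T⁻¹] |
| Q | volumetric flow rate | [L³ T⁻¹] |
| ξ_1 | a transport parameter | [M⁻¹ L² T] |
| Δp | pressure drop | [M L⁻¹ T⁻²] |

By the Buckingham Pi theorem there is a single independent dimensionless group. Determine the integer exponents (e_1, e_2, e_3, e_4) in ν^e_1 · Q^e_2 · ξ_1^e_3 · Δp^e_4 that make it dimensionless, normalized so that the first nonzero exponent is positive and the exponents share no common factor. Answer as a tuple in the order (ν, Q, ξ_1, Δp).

M: e_1·(0) + e_2·(0) + e_3·(-1) + e_4·(1) = 0
L: e_1·(2) + e_2·(3) + e_3·(2) + e_4·(-1) = 0
T: e_1·(-1) + e_2·(-1) + e_3·(1) + e_4·(-2) = 0
Solving this homogeneous linear system for the smallest-integer solution (first nonzero entry positive) gives (2, -1, -1, -1).

(2, -1, -1, -1)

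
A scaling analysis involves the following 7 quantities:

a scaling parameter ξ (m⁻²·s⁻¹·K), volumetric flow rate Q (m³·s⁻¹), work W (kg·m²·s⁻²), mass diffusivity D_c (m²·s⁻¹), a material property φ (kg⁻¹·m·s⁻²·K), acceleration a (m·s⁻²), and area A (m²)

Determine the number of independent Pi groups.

There are 7 variables and 4 base dimensions (M, L, T, Θ).
The dimension matrix has rank 4.
Independent dimensionless groups: 7 − 4 = 3.

3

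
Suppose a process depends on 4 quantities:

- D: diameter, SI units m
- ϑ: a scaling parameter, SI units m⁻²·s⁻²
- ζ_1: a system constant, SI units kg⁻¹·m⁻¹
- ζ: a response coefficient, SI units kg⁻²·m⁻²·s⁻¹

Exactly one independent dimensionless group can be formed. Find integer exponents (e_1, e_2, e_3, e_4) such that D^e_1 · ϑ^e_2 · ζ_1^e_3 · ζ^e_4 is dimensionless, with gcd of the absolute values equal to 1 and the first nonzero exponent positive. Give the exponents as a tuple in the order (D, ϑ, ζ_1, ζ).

(2, 1, 4, -2)

M: e_1·(0) + e_2·(0) + e_3·(-1) + e_4·(-2) = 0
L: e_1·(1) + e_2·(-2) + e_3·(-1) + e_4·(-2) = 0
T: e_1·(0) + e_2·(-2) + e_3·(0) + e_4·(-1) = 0
Solving this homogeneous linear system for the smallest-integer solution (first nonzero entry positive) gives (2, 1, 4, -2).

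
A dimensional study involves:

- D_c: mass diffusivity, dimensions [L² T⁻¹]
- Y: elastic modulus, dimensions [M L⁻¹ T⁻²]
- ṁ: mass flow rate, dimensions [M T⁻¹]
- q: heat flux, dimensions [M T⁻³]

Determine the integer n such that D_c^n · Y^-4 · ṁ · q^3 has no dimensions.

Balance the L exponent: (2)·n from D_c, plus −4·(-1) + (0) + 3·(0) = 4 from the rest, must sum to zero.
2n + 4 = 0, so n = -2.

-2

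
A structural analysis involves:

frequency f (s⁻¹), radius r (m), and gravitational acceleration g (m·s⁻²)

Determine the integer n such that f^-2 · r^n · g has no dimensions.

-1

Balance the L exponent: (1)·n from r, plus −2·(0) + (1) = 1 from the rest, must sum to zero.
n + 1 = 0, so n = -1.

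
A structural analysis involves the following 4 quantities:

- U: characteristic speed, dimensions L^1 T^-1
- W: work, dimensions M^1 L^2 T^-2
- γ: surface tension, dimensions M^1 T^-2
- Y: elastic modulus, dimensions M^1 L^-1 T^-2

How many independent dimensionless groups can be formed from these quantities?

There are 4 variables and 3 base dimensions (M, L, T).
The dimension matrix has rank 3.
Independent dimensionless groups: 4 − 3 = 1.

1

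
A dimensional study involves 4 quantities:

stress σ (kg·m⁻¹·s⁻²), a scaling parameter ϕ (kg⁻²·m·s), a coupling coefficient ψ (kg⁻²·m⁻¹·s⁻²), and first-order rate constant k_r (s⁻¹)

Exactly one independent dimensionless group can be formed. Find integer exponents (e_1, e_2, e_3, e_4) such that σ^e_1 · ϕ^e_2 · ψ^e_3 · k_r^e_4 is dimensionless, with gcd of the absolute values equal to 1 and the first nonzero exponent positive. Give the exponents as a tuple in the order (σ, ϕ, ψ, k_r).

(4, 3, -1, -3)

M: e_1·(1) + e_2·(-2) + e_3·(-2) + e_4·(0) = 0
L: e_1·(-1) + e_2·(1) + e_3·(-1) + e_4·(0) = 0
T: e_1·(-2) + e_2·(1) + e_3·(-2) + e_4·(-1) = 0
Solving this homogeneous linear system for the smallest-integer solution (first nonzero entry positive) gives (4, 3, -1, -3).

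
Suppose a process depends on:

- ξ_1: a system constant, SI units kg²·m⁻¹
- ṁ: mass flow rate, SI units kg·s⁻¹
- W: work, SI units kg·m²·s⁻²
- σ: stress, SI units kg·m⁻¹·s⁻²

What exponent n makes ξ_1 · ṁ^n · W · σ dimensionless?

Balance the M exponent: (1)·n from ṁ, plus (2) + (1) + (1) = 4 from the rest, must sum to zero.
n + 4 = 0, so n = -4.

-4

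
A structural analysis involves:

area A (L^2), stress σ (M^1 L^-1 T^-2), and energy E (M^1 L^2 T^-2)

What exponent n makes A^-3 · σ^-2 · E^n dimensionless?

2

Balance the M exponent: (1)·n from E, plus −3·(0) − 2·(1) = -2 from the rest, must sum to zero.
n − 2 = 0, so n = 2.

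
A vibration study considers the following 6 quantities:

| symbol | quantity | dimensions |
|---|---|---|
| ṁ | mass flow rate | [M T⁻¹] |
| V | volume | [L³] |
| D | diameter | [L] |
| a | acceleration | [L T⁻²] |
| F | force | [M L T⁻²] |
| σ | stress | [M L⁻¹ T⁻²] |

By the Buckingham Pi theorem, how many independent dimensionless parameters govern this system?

3

There are 6 variables and 3 base dimensions (M, L, T).
The dimension matrix has rank 3.
Independent dimensionless groups: 6 − 3 = 3.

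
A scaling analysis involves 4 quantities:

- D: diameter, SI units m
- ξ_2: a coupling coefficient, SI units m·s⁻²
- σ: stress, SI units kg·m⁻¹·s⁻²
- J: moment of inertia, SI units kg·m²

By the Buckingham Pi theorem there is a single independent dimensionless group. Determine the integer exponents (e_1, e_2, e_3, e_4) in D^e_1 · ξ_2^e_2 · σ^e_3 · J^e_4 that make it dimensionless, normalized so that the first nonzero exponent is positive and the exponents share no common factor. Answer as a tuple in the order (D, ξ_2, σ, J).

M: e_1·(0) + e_2·(0) + e_3·(1) + e_4·(1) = 0
L: e_1·(1) + e_2·(1) + e_3·(-1) + e_4·(2) = 0
T: e_1·(0) + e_2·(-2) + e_3·(-2) + e_4·(0) = 0
Solving this homogeneous linear system for the smallest-integer solution (first nonzero entry positive) gives (4, -1, 1, -1).

(4, -1, 1, -1)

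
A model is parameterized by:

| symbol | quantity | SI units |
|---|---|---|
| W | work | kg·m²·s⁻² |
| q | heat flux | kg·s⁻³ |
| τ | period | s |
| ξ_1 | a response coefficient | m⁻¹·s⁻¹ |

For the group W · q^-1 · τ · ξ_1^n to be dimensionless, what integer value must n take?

Balance the L exponent: (-1)·n from ξ_1, plus (2) − (0) + (0) = 2 from the rest, must sum to zero.
−n + 2 = 0, so n = 2.

2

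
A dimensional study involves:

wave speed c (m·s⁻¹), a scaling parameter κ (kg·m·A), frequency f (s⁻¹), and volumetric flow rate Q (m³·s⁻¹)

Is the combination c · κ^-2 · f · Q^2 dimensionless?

Sum the exponent of each base dimension across the product:
  M: [c]_M − 2·[κ]_M + [f]_M + 2·[Q]_M = (0) − 2·(1) + (0) + 2·(0) = -2
  L: [c]_L − 2·[κ]_L + [f]_L + 2·[Q]_L = (1) − 2·(1) + (0) + 2·(3) = 5
  T: [c]_T − 2·[κ]_T + [f]_T + 2·[Q]_T = (-1) − 2·(0) + (-1) + 2·(-1) = -4
  I: [c]_I − 2·[κ]_I + [f]_I + 2·[Q]_I = (0) − 2·(1) + (0) + 2·(0) = -2
Net dimensions [M⁻² L⁵ T⁻⁴ I⁻²] ≠ [1] — not dimensionless.

no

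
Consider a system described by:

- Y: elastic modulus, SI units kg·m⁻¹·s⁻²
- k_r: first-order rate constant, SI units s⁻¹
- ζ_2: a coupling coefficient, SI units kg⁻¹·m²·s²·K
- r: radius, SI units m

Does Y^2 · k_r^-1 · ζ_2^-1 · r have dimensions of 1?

no

Sum the exponent of each base dimension across the product:
  M: 2·[Y]_M − [k_r]_M − [ζ_2]_M + [r]_M = 2·(1) − (0) − (-1) + (0) = 3
  L: 2·[Y]_L − [k_r]_L − [ζ_2]_L + [r]_L = 2·(-1) − (0) − (2) + (1) = -3
  T: 2·[Y]_T − [k_r]_T − [ζ_2]_T + [r]_T = 2·(-2) − (-1) − (2) + (0) = -5
  Θ: 2·[Y]_Θ − [k_r]_Θ − [ζ_2]_Θ + [r]_Θ = 2·(0) − (0) − (1) + (0) = -1
Net dimensions [M³ L⁻³ T⁻⁵ Θ⁻¹] ≠ [1] — not dimensionless.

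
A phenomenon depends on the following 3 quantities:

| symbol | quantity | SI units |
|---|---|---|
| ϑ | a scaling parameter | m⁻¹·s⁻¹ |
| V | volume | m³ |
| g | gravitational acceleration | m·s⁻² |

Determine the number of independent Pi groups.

There are 3 variables and 2 base dimensions (L, T).
The dimension matrix has rank 2.
Independent dimensionless groups: 3 − 2 = 1.

1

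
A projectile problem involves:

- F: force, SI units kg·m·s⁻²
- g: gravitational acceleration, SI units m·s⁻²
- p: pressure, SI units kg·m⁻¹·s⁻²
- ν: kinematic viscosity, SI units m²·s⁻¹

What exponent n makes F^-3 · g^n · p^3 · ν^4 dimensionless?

-2

Balance the L exponent: (1)·n from g, plus −3·(1) + 3·(-1) + 4·(2) = 2 from the rest, must sum to zero.
n + 2 = 0, so n = -2.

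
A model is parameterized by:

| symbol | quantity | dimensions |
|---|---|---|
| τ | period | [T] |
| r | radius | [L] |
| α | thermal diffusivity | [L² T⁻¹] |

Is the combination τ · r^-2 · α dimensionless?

yes

Sum the exponent of each base dimension across the product:
  M: [τ]_M − 2·[r]_M + [α]_M = (0) − 2·(0) + (0) = 0
  L: [τ]_L − 2·[r]_L + [α]_L = (0) − 2·(1) + (2) = 0
  T: [τ]_T − 2·[r]_T + [α]_T = (1) − 2·(0) + (-1) = 0
All base exponents vanish — dimensionless.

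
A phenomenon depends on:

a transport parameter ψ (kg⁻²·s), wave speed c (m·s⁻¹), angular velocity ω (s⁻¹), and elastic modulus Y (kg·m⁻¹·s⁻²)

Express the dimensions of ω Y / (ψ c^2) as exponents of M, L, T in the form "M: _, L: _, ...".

Collect each base-dimension exponent across the product:
  M: −(-2) − 2·(0) + (0) + (1) = 3
  L: −(0) − 2·(1) + (0) + (-1) = -3
  T: −(1) − 2·(-1) + (-1) + (-2) = -2
So the dimensions are [M³ L⁻³ T⁻²].

M: 3, L: -3, T: -2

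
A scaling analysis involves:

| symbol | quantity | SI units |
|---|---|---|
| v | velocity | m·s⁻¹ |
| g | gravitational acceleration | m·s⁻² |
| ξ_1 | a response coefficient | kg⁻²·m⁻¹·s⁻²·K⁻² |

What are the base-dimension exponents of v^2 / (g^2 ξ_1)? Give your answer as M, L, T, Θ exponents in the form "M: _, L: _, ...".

Collect each base-dimension exponent across the product:
  M: 2·(0) − 2·(0) − (-2) = 2
  L: 2·(1) − 2·(1) − (-1) = 1
  T: 2·(-1) − 2·(-2) − (-2) = 4
  Θ: 2·(0) − 2·(0) − (-2) = 2
So the dimensions are [M² L T⁴ Θ²].

M: 2, L: 1, T: 4, Θ: 2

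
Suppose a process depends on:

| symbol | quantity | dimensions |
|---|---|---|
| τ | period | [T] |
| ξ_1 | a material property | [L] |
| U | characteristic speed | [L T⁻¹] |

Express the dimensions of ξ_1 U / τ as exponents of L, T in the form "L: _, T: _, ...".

L: 2, T: -2

Collect each base-dimension exponent across the product:
  L: −(0) + (1) + (1) = 2
  T: −(1) + (0) + (-1) = -2
So the dimensions are [L² T⁻²].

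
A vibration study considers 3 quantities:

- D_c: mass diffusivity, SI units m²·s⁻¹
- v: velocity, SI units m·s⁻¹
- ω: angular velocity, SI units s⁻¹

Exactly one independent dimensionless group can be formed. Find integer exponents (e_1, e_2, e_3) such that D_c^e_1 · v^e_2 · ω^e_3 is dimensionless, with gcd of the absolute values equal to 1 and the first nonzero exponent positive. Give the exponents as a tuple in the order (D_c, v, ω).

(1, -2, 1)

L: e_1·(2) + e_2·(1) + e_3·(0) = 0
T: e_1·(-1) + e_2·(-1) + e_3·(-1) = 0
Solving this homogeneous linear system for the smallest-integer solution (first nonzero entry positive) gives (1, -2, 1).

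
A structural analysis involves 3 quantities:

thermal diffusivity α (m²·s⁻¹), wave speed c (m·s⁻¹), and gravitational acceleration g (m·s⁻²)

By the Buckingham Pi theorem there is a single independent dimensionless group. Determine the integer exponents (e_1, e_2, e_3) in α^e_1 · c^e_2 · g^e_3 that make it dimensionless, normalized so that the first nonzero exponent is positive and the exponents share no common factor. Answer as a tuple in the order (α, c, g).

L: e_1·(2) + e_2·(1) + e_3·(1) = 0
T: e_1·(-1) + e_2·(-1) + e_3·(-2) = 0
Solving this homogeneous linear system for the smallest-integer solution (first nonzero entry positive) gives (1, -3, 1).

(1, -3, 1)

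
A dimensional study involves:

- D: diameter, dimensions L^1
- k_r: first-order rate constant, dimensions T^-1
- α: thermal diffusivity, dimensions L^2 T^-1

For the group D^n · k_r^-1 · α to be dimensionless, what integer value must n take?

-2

Balance the L exponent: (1)·n from D, plus −(0) + (2) = 2 from the rest, must sum to zero.
n + 2 = 0, so n = -2.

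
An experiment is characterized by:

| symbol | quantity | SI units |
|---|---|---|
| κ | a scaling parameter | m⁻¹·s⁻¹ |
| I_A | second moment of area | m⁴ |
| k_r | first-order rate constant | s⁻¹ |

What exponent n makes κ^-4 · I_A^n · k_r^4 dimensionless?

-1

Balance the L exponent: (4)·n from I_A, plus −4·(-1) + 4·(0) = 4 from the rest, must sum to zero.
4n + 4 = 0, so n = -1.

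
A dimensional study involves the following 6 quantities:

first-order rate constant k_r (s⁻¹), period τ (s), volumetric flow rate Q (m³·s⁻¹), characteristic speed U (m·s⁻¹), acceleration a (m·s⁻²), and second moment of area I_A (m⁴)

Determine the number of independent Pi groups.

There are 6 variables and 2 base dimensions (L, T).
The dimension matrix has rank 2.
Independent dimensionless groups: 6 − 2 = 4.

4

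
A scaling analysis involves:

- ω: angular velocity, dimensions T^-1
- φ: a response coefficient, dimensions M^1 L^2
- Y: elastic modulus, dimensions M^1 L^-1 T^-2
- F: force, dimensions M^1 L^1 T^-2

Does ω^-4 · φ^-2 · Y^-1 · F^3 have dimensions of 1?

Sum the exponent of each base dimension across the product:
  M: −4·[ω]_M − 2·[φ]_M − [Y]_M + 3·[F]_M = −4·(0) − 2·(1) − (1) + 3·(1) = 0
  L: −4·[ω]_L − 2·[φ]_L − [Y]_L + 3·[F]_L = −4·(0) − 2·(2) − (-1) + 3·(1) = 0
  T: −4·[ω]_T − 2·[φ]_T − [Y]_T + 3·[F]_T = −4·(-1) − 2·(0) − (-2) + 3·(-2) = 0
All base exponents vanish — dimensionless.

yes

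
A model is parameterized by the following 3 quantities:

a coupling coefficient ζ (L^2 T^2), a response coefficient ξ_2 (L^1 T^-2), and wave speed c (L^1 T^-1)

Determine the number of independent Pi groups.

1

There are 3 variables and 2 base dimensions (L, T).
The dimension matrix has rank 2.
Independent dimensionless groups: 3 − 2 = 1.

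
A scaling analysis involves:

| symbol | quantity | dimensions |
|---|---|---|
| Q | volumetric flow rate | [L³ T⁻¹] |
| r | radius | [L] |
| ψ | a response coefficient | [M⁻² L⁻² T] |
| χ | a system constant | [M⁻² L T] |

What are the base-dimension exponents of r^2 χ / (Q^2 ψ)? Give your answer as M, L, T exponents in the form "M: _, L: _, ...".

M: 0, L: -1, T: 2

Collect each base-dimension exponent across the product:
  M: −2·(0) + 2·(0) − (-2) + (-2) = 0
  L: −2·(3) + 2·(1) − (-2) + (1) = -1
  T: −2·(-1) + 2·(0) − (1) + (1) = 2
So the dimensions are [L⁻¹ T²].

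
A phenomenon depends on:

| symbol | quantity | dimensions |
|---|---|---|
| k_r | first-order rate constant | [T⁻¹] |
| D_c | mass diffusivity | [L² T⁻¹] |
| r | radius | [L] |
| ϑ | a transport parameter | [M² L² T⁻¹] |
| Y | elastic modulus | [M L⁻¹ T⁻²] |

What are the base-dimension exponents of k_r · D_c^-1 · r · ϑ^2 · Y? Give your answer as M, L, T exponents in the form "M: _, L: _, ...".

Collect each base-dimension exponent across the product:
  M: (0) − (0) + (0) + 2·(2) + (1) = 5
  L: (0) − (2) + (1) + 2·(2) + (-1) = 2
  T: (-1) − (-1) + (0) + 2·(-1) + (-2) = -4
So the dimensions are [M⁵ L² T⁻⁴].

M: 5, L: 2, T: -4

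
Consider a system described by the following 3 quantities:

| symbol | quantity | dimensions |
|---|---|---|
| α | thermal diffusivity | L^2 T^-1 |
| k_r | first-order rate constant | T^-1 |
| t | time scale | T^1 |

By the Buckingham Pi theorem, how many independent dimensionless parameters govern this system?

1

There are 3 variables and 2 base dimensions (L, T).
The dimension matrix has rank 2.
Independent dimensionless groups: 3 − 2 = 1.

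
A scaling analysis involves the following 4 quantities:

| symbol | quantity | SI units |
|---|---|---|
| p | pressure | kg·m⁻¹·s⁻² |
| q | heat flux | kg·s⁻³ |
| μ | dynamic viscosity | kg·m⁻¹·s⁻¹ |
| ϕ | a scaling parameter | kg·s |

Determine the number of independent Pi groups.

1

There are 4 variables and 3 base dimensions (M, L, T).
The dimension matrix has rank 3.
Independent dimensionless groups: 4 − 3 = 1.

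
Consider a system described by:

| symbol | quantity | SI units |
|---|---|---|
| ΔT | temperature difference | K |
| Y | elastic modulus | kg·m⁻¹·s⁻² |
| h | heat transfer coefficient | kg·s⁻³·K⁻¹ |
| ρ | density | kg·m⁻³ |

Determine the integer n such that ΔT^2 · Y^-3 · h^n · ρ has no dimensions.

Balance the M exponent: (1)·n from h, plus 2·(0) − 3·(1) + (1) = -2 from the rest, must sum to zero.
n − 2 = 0, so n = 2.

2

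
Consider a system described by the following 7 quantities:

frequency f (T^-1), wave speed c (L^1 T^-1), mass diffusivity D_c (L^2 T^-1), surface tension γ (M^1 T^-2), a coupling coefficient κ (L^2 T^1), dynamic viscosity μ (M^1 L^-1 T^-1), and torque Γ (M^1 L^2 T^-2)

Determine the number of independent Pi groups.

There are 7 variables and 3 base dimensions (M, L, T).
The dimension matrix has rank 3.
Independent dimensionless groups: 7 − 3 = 4.

4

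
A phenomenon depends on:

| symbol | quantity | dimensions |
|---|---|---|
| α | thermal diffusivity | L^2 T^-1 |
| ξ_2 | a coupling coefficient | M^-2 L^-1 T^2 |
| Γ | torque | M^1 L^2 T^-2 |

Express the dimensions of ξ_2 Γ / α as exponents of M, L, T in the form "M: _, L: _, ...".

M: -1, L: -1, T: 1

Collect each base-dimension exponent across the product:
  M: −(0) + (-2) + (1) = -1
  L: −(2) + (-1) + (2) = -1
  T: −(-1) + (2) + (-2) = 1
So the dimensions are [M⁻¹ L⁻¹ T].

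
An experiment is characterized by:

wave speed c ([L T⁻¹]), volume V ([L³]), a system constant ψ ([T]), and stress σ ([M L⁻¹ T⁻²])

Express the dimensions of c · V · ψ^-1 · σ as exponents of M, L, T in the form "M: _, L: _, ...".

M: 1, L: 3, T: -4

Collect each base-dimension exponent across the product:
  M: (0) + (0) − (0) + (1) = 1
  L: (1) + (3) − (0) + (-1) = 3
  T: (-1) + (0) − (1) + (-2) = -4
So the dimensions are [M L³ T⁻⁴].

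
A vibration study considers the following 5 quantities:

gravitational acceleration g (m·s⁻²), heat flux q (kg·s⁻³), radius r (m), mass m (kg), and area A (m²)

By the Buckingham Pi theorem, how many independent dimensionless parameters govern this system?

There are 5 variables and 3 base dimensions (M, L, T).
The dimension matrix has rank 3.
Independent dimensionless groups: 5 − 3 = 2.

2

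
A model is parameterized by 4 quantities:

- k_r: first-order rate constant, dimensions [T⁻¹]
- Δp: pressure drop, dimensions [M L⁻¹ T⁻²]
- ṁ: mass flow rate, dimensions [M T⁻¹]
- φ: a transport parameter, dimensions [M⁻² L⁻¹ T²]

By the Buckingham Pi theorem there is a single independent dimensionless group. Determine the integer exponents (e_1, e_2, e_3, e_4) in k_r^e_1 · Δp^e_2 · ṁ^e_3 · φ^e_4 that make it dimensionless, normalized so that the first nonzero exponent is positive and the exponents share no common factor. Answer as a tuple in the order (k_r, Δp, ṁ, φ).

M: e_1·(0) + e_2·(1) + e_3·(1) + e_4·(-2) = 0
L: e_1·(0) + e_2·(-1) + e_3·(0) + e_4·(-1) = 0
T: e_1·(-1) + e_2·(-2) + e_3·(-1) + e_4·(2) = 0
Solving this homogeneous linear system for the smallest-integer solution (first nonzero entry positive) gives (1, -1, 3, 1).

(1, -1, 3, 1)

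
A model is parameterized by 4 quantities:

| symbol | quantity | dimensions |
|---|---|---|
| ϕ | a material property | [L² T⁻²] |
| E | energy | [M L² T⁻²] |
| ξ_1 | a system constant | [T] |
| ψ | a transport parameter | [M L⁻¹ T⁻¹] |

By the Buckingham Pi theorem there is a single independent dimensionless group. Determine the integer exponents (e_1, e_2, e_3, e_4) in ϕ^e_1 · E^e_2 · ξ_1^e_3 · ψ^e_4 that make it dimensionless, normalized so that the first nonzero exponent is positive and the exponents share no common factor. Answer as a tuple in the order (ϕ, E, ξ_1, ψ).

(3, -2, 4, 2)

M: e_1·(0) + e_2·(1) + e_3·(0) + e_4·(1) = 0
L: e_1·(2) + e_2·(2) + e_3·(0) + e_4·(-1) = 0
T: e_1·(-2) + e_2·(-2) + e_3·(1) + e_4·(-1) = 0
Solving this homogeneous linear system for the smallest-integer solution (first nonzero entry positive) gives (3, -2, 4, 2).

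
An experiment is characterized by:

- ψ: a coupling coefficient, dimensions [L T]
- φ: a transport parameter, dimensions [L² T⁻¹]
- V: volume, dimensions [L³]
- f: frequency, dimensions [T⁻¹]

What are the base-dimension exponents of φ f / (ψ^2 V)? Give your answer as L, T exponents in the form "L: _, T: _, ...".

Collect each base-dimension exponent across the product:
  L: −2·(1) + (2) − (3) + (0) = -3
  T: −2·(1) + (-1) − (0) + (-1) = -4
So the dimensions are [L⁻³ T⁻⁴].

L: -3, T: -4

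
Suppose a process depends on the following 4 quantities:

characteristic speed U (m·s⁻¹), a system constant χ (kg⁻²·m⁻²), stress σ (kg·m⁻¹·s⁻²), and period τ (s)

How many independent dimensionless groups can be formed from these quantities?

There are 4 variables and 3 base dimensions (M, L, T).
The dimension matrix has rank 3.
Independent dimensionless groups: 4 − 3 = 1.

1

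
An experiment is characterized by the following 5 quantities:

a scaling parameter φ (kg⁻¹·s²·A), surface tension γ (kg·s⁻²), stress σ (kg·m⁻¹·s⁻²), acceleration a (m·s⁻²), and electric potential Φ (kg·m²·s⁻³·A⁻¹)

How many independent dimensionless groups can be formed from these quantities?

There are 5 variables and 4 base dimensions (M, L, T, I).
The dimension matrix has rank 4.
Independent dimensionless groups: 5 − 4 = 1.

1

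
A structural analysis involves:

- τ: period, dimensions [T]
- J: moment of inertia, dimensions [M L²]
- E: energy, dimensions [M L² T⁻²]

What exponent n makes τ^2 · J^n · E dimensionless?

Balance the M exponent: (1)·n from J, plus 2·(0) + (1) = 1 from the rest, must sum to zero.
n + 1 = 0, so n = -1.

-1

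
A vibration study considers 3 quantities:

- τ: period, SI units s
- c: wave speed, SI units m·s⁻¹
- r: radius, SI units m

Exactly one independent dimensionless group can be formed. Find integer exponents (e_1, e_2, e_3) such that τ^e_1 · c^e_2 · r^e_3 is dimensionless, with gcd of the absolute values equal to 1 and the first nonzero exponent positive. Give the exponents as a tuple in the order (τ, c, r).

L: e_1·(0) + e_2·(1) + e_3·(1) = 0
T: e_1·(1) + e_2·(-1) + e_3·(0) = 0
Solving this homogeneous linear system for the smallest-integer solution (first nonzero entry positive) gives (1, 1, -1).

(1, 1, -1)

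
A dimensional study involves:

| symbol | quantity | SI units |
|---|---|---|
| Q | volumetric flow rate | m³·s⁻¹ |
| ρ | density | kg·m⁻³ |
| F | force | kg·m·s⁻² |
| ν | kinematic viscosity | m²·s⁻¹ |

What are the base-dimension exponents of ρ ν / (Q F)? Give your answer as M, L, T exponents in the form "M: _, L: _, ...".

M: 0, L: -5, T: 2

Collect each base-dimension exponent across the product:
  M: −(0) + (1) − (1) + (0) = 0
  L: −(3) + (-3) − (1) + (2) = -5
  T: −(-1) + (0) − (-2) + (-1) = 2
So the dimensions are [L⁻⁵ T²].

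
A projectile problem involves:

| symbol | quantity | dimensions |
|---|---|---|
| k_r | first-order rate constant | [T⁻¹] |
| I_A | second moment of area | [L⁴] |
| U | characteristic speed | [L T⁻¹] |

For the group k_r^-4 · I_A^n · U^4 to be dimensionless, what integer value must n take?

Balance the L exponent: (4)·n from I_A, plus −4·(0) + 4·(1) = 4 from the rest, must sum to zero.
4n + 4 = 0, so n = -1.

-1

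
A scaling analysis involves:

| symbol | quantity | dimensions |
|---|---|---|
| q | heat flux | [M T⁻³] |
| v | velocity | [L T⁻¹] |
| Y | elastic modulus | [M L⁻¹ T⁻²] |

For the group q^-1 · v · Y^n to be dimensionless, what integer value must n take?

1

Balance the M exponent: (1)·n from Y, plus −(1) + (0) = -1 from the rest, must sum to zero.
n − 1 = 0, so n = 1.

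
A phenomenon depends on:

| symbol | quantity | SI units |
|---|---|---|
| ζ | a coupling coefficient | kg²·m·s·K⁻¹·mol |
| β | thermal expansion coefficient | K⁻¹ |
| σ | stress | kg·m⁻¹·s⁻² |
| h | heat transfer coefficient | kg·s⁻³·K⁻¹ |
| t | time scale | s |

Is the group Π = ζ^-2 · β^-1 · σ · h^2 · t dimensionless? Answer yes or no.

no

Sum the exponent of each base dimension across the product:
  M: −2·[ζ]_M − [β]_M + [σ]_M + 2·[h]_M + [t]_M = −2·(2) − (0) + (1) + 2·(1) + (0) = -1
  L: −2·[ζ]_L − [β]_L + [σ]_L + 2·[h]_L + [t]_L = −2·(1) − (0) + (-1) + 2·(0) + (0) = -3
  T: −2·[ζ]_T − [β]_T + [σ]_T + 2·[h]_T + [t]_T = −2·(1) − (0) + (-2) + 2·(-3) + (1) = -9
  Θ: −2·[ζ]_Θ − [β]_Θ + [σ]_Θ + 2·[h]_Θ + [t]_Θ = −2·(-1) − (-1) + (0) + 2·(-1) + (0) = 1
  N: −2·[ζ]_N − [β]_N + [σ]_N + 2·[h]_N + [t]_N = −2·(1) − (0) + (0) + 2·(0) + (0) = -2
Net dimensions [M⁻¹ L⁻³ T⁻⁹ Θ N⁻²] ≠ [1] — not dimensionless.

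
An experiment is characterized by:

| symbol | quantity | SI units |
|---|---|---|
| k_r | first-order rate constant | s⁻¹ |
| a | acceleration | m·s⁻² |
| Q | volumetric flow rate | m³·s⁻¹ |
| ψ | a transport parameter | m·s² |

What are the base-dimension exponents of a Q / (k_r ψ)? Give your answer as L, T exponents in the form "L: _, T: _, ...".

Collect each base-dimension exponent across the product:
  L: −(0) + (1) + (3) − (1) = 3
  T: −(-1) + (-2) + (-1) − (2) = -4
So the dimensions are [L³ T⁻⁴].

L: 3, T: -4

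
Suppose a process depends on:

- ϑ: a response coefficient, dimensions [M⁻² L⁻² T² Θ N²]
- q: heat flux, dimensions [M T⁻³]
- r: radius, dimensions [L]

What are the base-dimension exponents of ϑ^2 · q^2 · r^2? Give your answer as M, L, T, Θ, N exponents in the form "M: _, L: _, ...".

M: -2, L: -2, T: -2, Θ: 2, N: 4

Collect each base-dimension exponent across the product:
  M: 2·(-2) + 2·(1) + 2·(0) = -2
  L: 2·(-2) + 2·(0) + 2·(1) = -2
  T: 2·(2) + 2·(-3) + 2·(0) = -2
  Θ: 2·(1) + 2·(0) + 2·(0) = 2
  N: 2·(2) + 2·(0) + 2·(0) = 4
So the dimensions are [M⁻² L⁻² T⁻² Θ² N⁴].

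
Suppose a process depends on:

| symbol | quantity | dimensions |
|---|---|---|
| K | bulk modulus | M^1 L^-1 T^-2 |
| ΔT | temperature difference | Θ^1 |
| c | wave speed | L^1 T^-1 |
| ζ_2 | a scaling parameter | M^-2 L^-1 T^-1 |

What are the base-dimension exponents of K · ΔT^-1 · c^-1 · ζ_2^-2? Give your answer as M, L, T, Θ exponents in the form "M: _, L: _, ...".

Collect each base-dimension exponent across the product:
  M: (1) − (0) − (0) − 2·(-2) = 5
  L: (-1) − (0) − (1) − 2·(-1) = 0
  T: (-2) − (0) − (-1) − 2·(-1) = 1
  Θ: (0) − (1) − (0) − 2·(0) = -1
So the dimensions are [M⁵ T Θ⁻¹].

M: 5, L: 0, T: 1, Θ: -1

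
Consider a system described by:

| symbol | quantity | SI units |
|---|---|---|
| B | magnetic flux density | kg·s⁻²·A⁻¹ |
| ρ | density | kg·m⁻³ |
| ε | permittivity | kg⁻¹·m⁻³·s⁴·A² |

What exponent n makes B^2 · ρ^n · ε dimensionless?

-1

Balance the M exponent: (1)·n from ρ, plus 2·(1) + (-1) = 1 from the rest, must sum to zero.
n + 1 = 0, so n = -1.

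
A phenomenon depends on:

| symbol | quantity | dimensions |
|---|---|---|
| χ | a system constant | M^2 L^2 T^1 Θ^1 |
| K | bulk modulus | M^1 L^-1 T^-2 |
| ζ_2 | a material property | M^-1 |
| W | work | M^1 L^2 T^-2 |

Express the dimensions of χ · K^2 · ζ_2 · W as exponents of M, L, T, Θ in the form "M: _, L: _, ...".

M: 4, L: 2, T: -5, Θ: 1

Collect each base-dimension exponent across the product:
  M: (2) + 2·(1) + (-1) + (1) = 4
  L: (2) + 2·(-1) + (0) + (2) = 2
  T: (1) + 2·(-2) + (0) + (-2) = -5
  Θ: (1) + 2·(0) + (0) + (0) = 1
So the dimensions are [M⁴ L² T⁻⁵ Θ].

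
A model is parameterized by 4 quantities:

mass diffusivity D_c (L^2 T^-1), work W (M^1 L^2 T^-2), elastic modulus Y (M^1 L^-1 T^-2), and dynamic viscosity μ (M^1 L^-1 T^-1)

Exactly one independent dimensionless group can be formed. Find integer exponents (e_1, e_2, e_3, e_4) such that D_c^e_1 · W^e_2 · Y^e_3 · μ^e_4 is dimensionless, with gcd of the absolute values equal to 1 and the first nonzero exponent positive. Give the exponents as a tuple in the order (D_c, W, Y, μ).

M: e_1·(0) + e_2·(1) + e_3·(1) + e_4·(1) = 0
L: e_1·(2) + e_2·(2) + e_3·(-1) + e_4·(-1) = 0
T: e_1·(-1) + e_2·(-2) + e_3·(-2) + e_4·(-1) = 0
Solving this homogeneous linear system for the smallest-integer solution (first nonzero entry positive) gives (3, -2, -1, 3).

(3, -2, -1, 3)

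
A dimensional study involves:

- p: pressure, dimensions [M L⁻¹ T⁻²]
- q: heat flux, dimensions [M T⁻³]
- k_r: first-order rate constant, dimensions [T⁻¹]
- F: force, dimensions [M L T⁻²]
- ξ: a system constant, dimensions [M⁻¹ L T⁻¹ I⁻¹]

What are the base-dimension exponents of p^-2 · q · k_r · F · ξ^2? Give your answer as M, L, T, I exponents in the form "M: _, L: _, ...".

M: -2, L: 5, T: -4, I: -2

Collect each base-dimension exponent across the product:
  M: −2·(1) + (1) + (0) + (1) + 2·(-1) = -2
  L: −2·(-1) + (0) + (0) + (1) + 2·(1) = 5
  T: −2·(-2) + (-3) + (-1) + (-2) + 2·(-1) = -4
  I: −2·(0) + (0) + (0) + (0) + 2·(-1) = -2
So the dimensions are [M⁻² L⁵ T⁻⁴ I⁻²].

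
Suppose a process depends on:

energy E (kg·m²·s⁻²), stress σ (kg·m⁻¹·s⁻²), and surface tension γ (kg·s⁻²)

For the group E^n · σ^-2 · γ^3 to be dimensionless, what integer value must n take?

-1

Balance the M exponent: (1)·n from E, plus −2·(1) + 3·(1) = 1 from the rest, must sum to zero.
n + 1 = 0, so n = -1.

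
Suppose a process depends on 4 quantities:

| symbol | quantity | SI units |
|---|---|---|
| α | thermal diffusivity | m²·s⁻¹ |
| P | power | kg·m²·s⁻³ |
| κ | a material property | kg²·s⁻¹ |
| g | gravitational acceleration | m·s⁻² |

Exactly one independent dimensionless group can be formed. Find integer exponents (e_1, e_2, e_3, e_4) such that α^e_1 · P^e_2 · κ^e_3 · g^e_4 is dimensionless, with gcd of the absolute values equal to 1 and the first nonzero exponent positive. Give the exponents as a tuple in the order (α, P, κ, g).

(1, -2, 1, 2)

M: e_1·(0) + e_2·(1) + e_3·(2) + e_4·(0) = 0
L: e_1·(2) + e_2·(2) + e_3·(0) + e_4·(1) = 0
T: e_1·(-1) + e_2·(-3) + e_3·(-1) + e_4·(-2) = 0
Solving this homogeneous linear system for the smallest-integer solution (first nonzero entry positive) gives (1, -2, 1, 2).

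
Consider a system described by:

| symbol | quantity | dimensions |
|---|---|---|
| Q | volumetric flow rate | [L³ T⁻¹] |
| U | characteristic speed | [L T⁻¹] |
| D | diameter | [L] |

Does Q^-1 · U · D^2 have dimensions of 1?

Sum the exponent of each base dimension across the product:
  M: −[Q]_M + [U]_M + 2·[D]_M = −(0) + (0) + 2·(0) = 0
  L: −[Q]_L + [U]_L + 2·[D]_L = −(3) + (1) + 2·(1) = 0
  T: −[Q]_T + [U]_T + 2·[D]_T = −(-1) + (-1) + 2·(0) = 0
All base exponents vanish — dimensionless.

yes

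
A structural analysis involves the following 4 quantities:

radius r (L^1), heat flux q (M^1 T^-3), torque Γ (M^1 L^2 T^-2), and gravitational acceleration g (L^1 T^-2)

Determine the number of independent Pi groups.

There are 4 variables and 3 base dimensions (M, L, T).
The dimension matrix has rank 3.
Independent dimensionless groups: 4 − 3 = 1.

1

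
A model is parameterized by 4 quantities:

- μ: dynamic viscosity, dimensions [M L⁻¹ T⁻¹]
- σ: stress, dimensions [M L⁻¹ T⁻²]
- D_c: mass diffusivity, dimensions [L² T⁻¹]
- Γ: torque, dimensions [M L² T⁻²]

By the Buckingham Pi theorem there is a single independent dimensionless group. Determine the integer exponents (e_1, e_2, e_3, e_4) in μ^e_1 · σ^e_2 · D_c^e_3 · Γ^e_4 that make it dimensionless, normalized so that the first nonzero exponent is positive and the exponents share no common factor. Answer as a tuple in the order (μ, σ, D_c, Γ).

(3, -1, 3, -2)

M: e_1·(1) + e_2·(1) + e_3·(0) + e_4·(1) = 0
L: e_1·(-1) + e_2·(-1) + e_3·(2) + e_4·(2) = 0
T: e_1·(-1) + e_2·(-2) + e_3·(-1) + e_4·(-2) = 0
Solving this homogeneous linear system for the smallest-integer solution (first nonzero entry positive) gives (3, -1, 3, -2).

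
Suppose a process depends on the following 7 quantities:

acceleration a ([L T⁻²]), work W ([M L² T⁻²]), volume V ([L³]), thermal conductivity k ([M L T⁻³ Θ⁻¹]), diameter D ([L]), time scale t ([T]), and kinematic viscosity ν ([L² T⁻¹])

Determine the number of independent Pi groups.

There are 7 variables and 4 base dimensions (M, L, T, Θ).
The dimension matrix has rank 4.
Independent dimensionless groups: 7 − 4 = 3.

3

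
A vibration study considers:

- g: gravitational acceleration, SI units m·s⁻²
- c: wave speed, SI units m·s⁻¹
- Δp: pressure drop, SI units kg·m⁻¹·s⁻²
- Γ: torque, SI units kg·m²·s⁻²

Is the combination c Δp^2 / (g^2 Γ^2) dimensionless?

Sum the exponent of each base dimension across the product:
  M: −2·[g]_M + [c]_M + 2·[Δp]_M − 2·[Γ]_M = −2·(0) + (0) + 2·(1) − 2·(1) = 0
  L: −2·[g]_L + [c]_L + 2·[Δp]_L − 2·[Γ]_L = −2·(1) + (1) + 2·(-1) − 2·(2) = -7
  T: −2·[g]_T + [c]_T + 2·[Δp]_T − 2·[Γ]_T = −2·(-2) + (-1) + 2·(-2) − 2·(-2) = 3
Net dimensions [L⁻⁷ T³] ≠ [1] — not dimensionless.

no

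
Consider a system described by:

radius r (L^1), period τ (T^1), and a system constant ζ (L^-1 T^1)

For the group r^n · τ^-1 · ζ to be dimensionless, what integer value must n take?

Balance the L exponent: (1)·n from r, plus −(0) + (-1) = -1 from the rest, must sum to zero.
n − 1 = 0, so n = 1.

1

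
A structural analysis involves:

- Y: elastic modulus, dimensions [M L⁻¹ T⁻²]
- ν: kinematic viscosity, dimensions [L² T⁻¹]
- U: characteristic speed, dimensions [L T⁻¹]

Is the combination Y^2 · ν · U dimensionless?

no

Sum the exponent of each base dimension across the product:
  M: 2·[Y]_M + [ν]_M + [U]_M = 2·(1) + (0) + (0) = 2
  L: 2·[Y]_L + [ν]_L + [U]_L = 2·(-1) + (2) + (1) = 1
  T: 2·[Y]_T + [ν]_T + [U]_T = 2·(-2) + (-1) + (-1) = -6
Net dimensions [M² L T⁻⁶] ≠ [1] — not dimensionless.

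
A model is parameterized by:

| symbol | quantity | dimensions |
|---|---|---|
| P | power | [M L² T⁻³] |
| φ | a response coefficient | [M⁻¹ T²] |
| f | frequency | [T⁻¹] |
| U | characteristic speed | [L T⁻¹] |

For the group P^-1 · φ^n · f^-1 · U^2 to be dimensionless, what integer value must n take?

-1

Balance the M exponent: (-1)·n from φ, plus −(1) − (0) + 2·(0) = -1 from the rest, must sum to zero.
−n − 1 = 0, so n = -1.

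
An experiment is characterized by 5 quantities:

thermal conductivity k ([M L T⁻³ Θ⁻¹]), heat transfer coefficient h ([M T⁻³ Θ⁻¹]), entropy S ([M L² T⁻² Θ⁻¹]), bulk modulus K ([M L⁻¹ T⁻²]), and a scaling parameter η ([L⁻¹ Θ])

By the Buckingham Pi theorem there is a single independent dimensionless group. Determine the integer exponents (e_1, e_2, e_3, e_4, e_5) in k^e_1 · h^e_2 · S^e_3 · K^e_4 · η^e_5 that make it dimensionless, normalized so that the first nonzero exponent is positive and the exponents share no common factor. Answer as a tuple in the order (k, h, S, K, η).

M: e_1·(1) + e_2·(1) + e_3·(1) + e_4·(1) + e_5·(0) = 0
L: e_1·(1) + e_2·(0) + e_3·(2) + e_4·(-1) + e_5·(-1) = 0
T: e_1·(-3) + e_2·(-3) + e_3·(-2) + e_4·(-2) + e_5·(0) = 0
Θ: e_1·(-1) + e_2·(-1) + e_3·(-1) + e_4·(0) + e_5·(1) = 0
Solving this homogeneous linear system for the smallest-integer solution (first nonzero entry positive) gives (2, -2, -1, 1, -1).

(2, -2, -1, 1, -1)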